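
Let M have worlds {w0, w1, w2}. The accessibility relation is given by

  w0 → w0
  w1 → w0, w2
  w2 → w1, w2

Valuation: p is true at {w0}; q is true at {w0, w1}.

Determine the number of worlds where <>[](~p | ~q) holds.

w0: successors {w0}; [](~p | ~q) there: w0:F. ✗
w1: successors {w0, w2}; [](~p | ~q) there: w0:F, w2:T. ✓
w2: successors {w1, w2}; [](~p | ~q) there: w1:F, w2:T. ✓
Satisfying worlds: {w1, w2}.

2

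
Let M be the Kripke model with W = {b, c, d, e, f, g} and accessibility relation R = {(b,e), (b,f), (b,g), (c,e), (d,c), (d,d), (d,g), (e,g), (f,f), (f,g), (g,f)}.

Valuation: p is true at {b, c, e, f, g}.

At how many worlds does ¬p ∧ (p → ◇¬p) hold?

1

b: ¬p is F, p → ◇¬p is F. ✗
c: ¬p is F, p → ◇¬p is F. ✗
d: ¬p is T, p → ◇¬p is T. ✓
e: ¬p is F, p → ◇¬p is F. ✗
f: ¬p is F, p → ◇¬p is F. ✗
g: ¬p is F, p → ◇¬p is F. ✗
Satisfying worlds: {d}.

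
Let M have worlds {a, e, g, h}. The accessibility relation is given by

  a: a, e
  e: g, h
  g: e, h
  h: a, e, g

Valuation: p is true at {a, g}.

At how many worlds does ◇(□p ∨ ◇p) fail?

0

a: successors {a, e}; □p ∨ ◇p there: a:T, e:T. ✓
e: successors {g, h}; □p ∨ ◇p there: g:F, h:T. ✓
g: successors {e, h}; □p ∨ ◇p there: e:T, h:T. ✓
h: successors {a, e, g}; □p ∨ ◇p there: a:T, e:T, g:F. ✓
Satisfying worlds: {a, e, g, h}.
So ◇(□p ∨ ◇p) fails at the other 0 worlds.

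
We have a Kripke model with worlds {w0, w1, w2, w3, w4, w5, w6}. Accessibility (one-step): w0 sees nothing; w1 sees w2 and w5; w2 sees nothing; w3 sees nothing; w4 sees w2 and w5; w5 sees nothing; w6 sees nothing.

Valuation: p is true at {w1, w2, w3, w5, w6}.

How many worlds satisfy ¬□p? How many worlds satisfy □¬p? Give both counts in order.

0 and 5

For ¬□p:
w0: □p is T. ✗
w1: □p is T. ✗
w2: □p is T. ✗
w3: □p is T. ✗
w4: □p is T. ✗
w5: □p is T. ✗
w6: □p is T. ✗
— 0 worlds.
For □¬p:
w0: no successors, so □¬p holds vacuously. ✓
w1: successors {w2, w5}; ¬p there: w2:F, w5:F. ✗
w2: no successors, so □¬p holds vacuously. ✓
w3: no successors, so □¬p holds vacuously. ✓
w4: successors {w2, w5}; ¬p there: w2:F, w5:F. ✗
w5: no successors, so □¬p holds vacuously. ✓
w6: no successors, so □¬p holds vacuously. ✓
— 5 worlds.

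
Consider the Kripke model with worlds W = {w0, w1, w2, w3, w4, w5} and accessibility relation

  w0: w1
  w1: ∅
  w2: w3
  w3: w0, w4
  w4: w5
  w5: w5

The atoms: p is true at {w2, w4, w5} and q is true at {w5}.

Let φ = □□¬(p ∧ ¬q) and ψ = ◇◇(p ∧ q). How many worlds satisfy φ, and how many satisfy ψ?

5 and 3

For □□¬(p ∧ ¬q):
w0: successors {w1}; □¬(p ∧ ¬q) there: w1:T. ✓
w1: no successors, so □□¬(p ∧ ¬q) holds vacuously. ✓
w2: successors {w3}; □¬(p ∧ ¬q) there: w3:F. ✗
w3: successors {w0, w4}; □¬(p ∧ ¬q) there: w0:T, w4:T. ✓
w4: successors {w5}; □¬(p ∧ ¬q) there: w5:T. ✓
w5: successors {w5}; □¬(p ∧ ¬q) there: w5:T. ✓
— 5 worlds.
For ◇◇(p ∧ q):
w0: successors {w1}; ◇(p ∧ q) there: w1:F. ✗
w1: no successors, so ◇◇(p ∧ q) fails. ✗
w2: successors {w3}; ◇(p ∧ q) there: w3:F. ✗
w3: successors {w0, w4}; ◇(p ∧ q) there: w0:F, w4:T. ✓
w4: successors {w5}; ◇(p ∧ q) there: w5:T. ✓
w5: successors {w5}; ◇(p ∧ q) there: w5:T. ✓
— 3 worlds.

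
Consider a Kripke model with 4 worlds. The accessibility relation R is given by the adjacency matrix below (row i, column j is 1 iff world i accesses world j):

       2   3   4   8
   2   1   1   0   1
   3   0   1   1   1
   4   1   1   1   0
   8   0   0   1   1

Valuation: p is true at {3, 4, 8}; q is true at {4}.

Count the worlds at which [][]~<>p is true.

0

2: successors {2, 3, 8}; []~<>p there: 2:F, 3:F, 8:F. ✗
3: successors {3, 4, 8}; []~<>p there: 3:F, 4:F, 8:F. ✗
4: successors {2, 3, 4}; []~<>p there: 2:F, 3:F, 4:F. ✗
8: successors {4, 8}; []~<>p there: 4:F, 8:F. ✗
Satisfying worlds: ∅.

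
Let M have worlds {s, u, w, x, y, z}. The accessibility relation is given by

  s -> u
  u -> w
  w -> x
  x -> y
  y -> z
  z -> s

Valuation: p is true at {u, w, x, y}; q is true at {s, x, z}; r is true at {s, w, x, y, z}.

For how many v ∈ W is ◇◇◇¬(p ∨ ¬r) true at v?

s: successors {u}; ◇◇¬(p ∨ ¬r) there: u:F. ✗
u: successors {w}; ◇◇¬(p ∨ ¬r) there: w:F. ✗
w: successors {x}; ◇◇¬(p ∨ ¬r) there: x:T. ✓
x: successors {y}; ◇◇¬(p ∨ ¬r) there: y:T. ✓
y: successors {z}; ◇◇¬(p ∨ ¬r) there: z:F. ✗
z: successors {s}; ◇◇¬(p ∨ ¬r) there: s:F. ✗
Satisfying worlds: {w, x}.

2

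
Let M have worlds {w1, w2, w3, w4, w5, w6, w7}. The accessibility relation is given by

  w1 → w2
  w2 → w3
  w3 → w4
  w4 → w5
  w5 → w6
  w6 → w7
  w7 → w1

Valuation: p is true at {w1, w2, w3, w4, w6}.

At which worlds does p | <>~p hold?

w1: p is T, <>~p is F. ✓
w2: p is T, <>~p is F. ✓
w3: p is T, <>~p is F. ✓
w4: p is T, <>~p is T. ✓
w5: p is F, <>~p is F. ✗
w6: p is T, <>~p is T. ✓
w7: p is F, <>~p is F. ✗

{w1, w2, w3, w4, w6}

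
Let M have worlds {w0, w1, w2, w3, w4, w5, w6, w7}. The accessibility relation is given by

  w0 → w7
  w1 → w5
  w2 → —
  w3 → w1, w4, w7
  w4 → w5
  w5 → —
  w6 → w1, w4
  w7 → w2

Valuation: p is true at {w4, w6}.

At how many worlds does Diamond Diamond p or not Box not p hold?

w0: Diamond Diamond p is F, not Box not p is F. ✗
w1: Diamond Diamond p is F, not Box not p is F. ✗
w2: Diamond Diamond p is F, not Box not p is F. ✗
w3: Diamond Diamond p is F, not Box not p is T. ✓
w4: Diamond Diamond p is F, not Box not p is F. ✗
w5: Diamond Diamond p is F, not Box not p is F. ✗
w6: Diamond Diamond p is F, not Box not p is T. ✓
w7: Diamond Diamond p is F, not Box not p is F. ✗
Satisfying worlds: {w3, w6}.

2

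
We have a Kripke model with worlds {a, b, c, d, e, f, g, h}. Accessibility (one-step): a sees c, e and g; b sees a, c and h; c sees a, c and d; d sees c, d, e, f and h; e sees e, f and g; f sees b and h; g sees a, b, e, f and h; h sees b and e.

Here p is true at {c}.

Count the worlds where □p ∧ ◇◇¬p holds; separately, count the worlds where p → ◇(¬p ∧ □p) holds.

For □p ∧ ◇◇¬p:
a: □p is F, ◇◇¬p is T. ✗
b: □p is F, ◇◇¬p is T. ✗
c: □p is F, ◇◇¬p is T. ✗
d: □p is F, ◇◇¬p is T. ✗
e: □p is F, ◇◇¬p is T. ✗
f: □p is F, ◇◇¬p is T. ✗
g: □p is F, ◇◇¬p is T. ✗
h: □p is F, ◇◇¬p is T. ✗
— 0 worlds.
For p → ◇(¬p ∧ □p):
a: p is F, ◇(¬p ∧ □p) is F. ✓
b: p is F, ◇(¬p ∧ □p) is F. ✓
c: p is T, ◇(¬p ∧ □p) is F. ✗
d: p is F, ◇(¬p ∧ □p) is F. ✓
e: p is F, ◇(¬p ∧ □p) is F. ✓
f: p is F, ◇(¬p ∧ □p) is F. ✓
g: p is F, ◇(¬p ∧ □p) is F. ✓
h: p is F, ◇(¬p ∧ □p) is F. ✓
— 7 worlds.

0 and 7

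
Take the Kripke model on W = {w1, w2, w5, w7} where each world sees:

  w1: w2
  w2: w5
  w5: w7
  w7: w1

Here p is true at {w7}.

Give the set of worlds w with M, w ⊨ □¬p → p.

w1: □¬p is T, p is F. ✗
w2: □¬p is T, p is F. ✗
w5: □¬p is F, p is F. ✓
w7: □¬p is T, p is T. ✓

{w5, w7}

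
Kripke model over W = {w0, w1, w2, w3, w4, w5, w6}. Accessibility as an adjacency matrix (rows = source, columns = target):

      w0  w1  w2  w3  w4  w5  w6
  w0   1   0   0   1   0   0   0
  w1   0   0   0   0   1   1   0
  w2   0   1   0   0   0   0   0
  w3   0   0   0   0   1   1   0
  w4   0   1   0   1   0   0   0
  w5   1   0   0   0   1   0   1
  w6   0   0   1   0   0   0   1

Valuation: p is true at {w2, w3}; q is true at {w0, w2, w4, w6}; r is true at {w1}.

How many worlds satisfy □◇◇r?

2

w0: successors {w0, w3}; ◇◇r there: w0:F, w3:T. ✗
w1: successors {w4, w5}; ◇◇r there: w4:F, w5:T. ✗
w2: successors {w1}; ◇◇r there: w1:T. ✓
w3: successors {w4, w5}; ◇◇r there: w4:F, w5:T. ✗
w4: successors {w1, w3}; ◇◇r there: w1:T, w3:T. ✓
w5: successors {w0, w4, w6}; ◇◇r there: w0:F, w4:F, w6:T. ✗
w6: successors {w2, w6}; ◇◇r there: w2:F, w6:T. ✗
Satisfying worlds: {w2, w4}.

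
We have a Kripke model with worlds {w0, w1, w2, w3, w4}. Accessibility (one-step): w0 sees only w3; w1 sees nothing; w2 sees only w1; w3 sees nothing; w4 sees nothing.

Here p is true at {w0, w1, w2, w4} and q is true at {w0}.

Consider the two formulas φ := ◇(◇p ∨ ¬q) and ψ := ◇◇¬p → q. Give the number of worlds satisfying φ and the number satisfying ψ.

For ◇(◇p ∨ ¬q):
w0: successors {w3}; ◇p ∨ ¬q there: w3:T. ✓
w1: no successors, so ◇(◇p ∨ ¬q) fails. ✗
w2: successors {w1}; ◇p ∨ ¬q there: w1:T. ✓
w3: no successors, so ◇(◇p ∨ ¬q) fails. ✗
w4: no successors, so ◇(◇p ∨ ¬q) fails. ✗
— 2 worlds.
For ◇◇¬p → q:
w0: ◇◇¬p is F, q is T. ✓
w1: ◇◇¬p is F, q is F. ✓
w2: ◇◇¬p is F, q is F. ✓
w3: ◇◇¬p is F, q is F. ✓
w4: ◇◇¬p is F, q is F. ✓
— 5 worlds.

2 and 5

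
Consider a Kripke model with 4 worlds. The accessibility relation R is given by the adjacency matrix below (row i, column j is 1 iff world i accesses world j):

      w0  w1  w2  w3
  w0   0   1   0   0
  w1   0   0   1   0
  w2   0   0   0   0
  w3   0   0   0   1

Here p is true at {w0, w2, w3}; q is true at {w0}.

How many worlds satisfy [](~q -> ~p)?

w0: successors {w1}; ~q -> ~p there: w1:T. ✓
w1: successors {w2}; ~q -> ~p there: w2:F. ✗
w2: no successors, so [](~q -> ~p) holds vacuously. ✓
w3: successors {w3}; ~q -> ~p there: w3:F. ✗
Satisfying worlds: {w0, w2}.

2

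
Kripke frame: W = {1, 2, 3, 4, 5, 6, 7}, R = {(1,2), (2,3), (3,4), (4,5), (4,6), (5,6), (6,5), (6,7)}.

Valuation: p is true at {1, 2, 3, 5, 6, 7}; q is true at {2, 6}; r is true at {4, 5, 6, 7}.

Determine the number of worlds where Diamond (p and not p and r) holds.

1: successors {2}; p and not p and r there: 2:F. ✗
2: successors {3}; p and not p and r there: 3:F. ✗
3: successors {4}; p and not p and r there: 4:F. ✗
4: successors {5, 6}; p and not p and r there: 5:F, 6:F. ✗
5: successors {6}; p and not p and r there: 6:F. ✗
6: successors {5, 7}; p and not p and r there: 5:F, 7:F. ✗
7: no successors, so Diamond (p and not p and r) fails. ✗
Satisfying worlds: ∅.

0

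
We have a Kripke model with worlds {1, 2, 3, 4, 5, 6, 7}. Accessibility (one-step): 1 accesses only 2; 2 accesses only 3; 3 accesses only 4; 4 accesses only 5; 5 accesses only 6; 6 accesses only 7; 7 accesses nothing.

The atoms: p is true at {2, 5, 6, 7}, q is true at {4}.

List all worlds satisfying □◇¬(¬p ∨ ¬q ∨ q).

1: successors {2}; ◇¬(¬p ∨ ¬q ∨ q) there: 2:F. ✗
2: successors {3}; ◇¬(¬p ∨ ¬q ∨ q) there: 3:F. ✗
3: successors {4}; ◇¬(¬p ∨ ¬q ∨ q) there: 4:F. ✗
4: successors {5}; ◇¬(¬p ∨ ¬q ∨ q) there: 5:F. ✗
5: successors {6}; ◇¬(¬p ∨ ¬q ∨ q) there: 6:F. ✗
6: successors {7}; ◇¬(¬p ∨ ¬q ∨ q) there: 7:F. ✗
7: no successors, so □◇¬(¬p ∨ ¬q ∨ q) holds vacuously. ✓

{7}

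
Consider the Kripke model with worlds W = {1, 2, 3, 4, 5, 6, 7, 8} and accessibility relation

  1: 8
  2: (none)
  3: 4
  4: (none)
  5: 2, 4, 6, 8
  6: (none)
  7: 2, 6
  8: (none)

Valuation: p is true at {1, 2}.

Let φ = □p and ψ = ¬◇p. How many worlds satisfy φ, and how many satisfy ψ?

For □p:
1: successors {8}; p there: 8:F. ✗
2: no successors, so □p holds vacuously. ✓
3: successors {4}; p there: 4:F. ✗
4: no successors, so □p holds vacuously. ✓
5: successors {2, 4, 6, 8}; p there: 2:T, 4:F, 6:F, 8:F. ✗
6: no successors, so □p holds vacuously. ✓
7: successors {2, 6}; p there: 2:T, 6:F. ✗
8: no successors, so □p holds vacuously. ✓
— 4 worlds.
For ¬◇p:
1: ◇p is F. ✓
2: ◇p is F. ✓
3: ◇p is F. ✓
4: ◇p is F. ✓
5: ◇p is T. ✗
6: ◇p is F. ✓
7: ◇p is T. ✗
8: ◇p is F. ✓
— 6 worlds.

4 and 6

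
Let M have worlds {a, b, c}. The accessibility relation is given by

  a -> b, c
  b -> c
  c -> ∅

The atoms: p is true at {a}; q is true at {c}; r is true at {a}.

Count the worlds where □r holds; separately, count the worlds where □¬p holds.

1 and 3

For □r:
a: successors {b, c}; r there: b:F, c:F. ✗
b: successors {c}; r there: c:F. ✗
c: no successors, so □r holds vacuously. ✓
— 1 world.
For □¬p:
a: successors {b, c}; ¬p there: b:T, c:T. ✓
b: successors {c}; ¬p there: c:T. ✓
c: no successors, so □¬p holds vacuously. ✓
— 3 worlds.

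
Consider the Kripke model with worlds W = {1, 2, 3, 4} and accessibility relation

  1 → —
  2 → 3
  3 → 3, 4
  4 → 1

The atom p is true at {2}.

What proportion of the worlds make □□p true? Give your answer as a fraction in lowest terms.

1: no successors, so □□p holds vacuously. ✓
2: successors {3}; □p there: 3:F. ✗
3: successors {3, 4}; □p there: 3:F, 4:F. ✗
4: successors {1}; □p there: 1:T. ✓
That's 2 of 4 worlds, so 2/4 = 1/2.

1/2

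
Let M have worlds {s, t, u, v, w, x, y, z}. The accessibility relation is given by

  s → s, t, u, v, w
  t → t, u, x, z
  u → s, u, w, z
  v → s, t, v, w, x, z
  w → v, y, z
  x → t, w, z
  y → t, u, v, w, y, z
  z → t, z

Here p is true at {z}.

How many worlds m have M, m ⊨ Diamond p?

7

s: successors {s, t, u, v, w}; p there: s:F, t:F, u:F, v:F, w:F. ✗
t: successors {t, u, x, z}; p there: t:F, u:F, x:F, z:T. ✓
u: successors {s, u, w, z}; p there: s:F, u:F, w:F, z:T. ✓
v: successors {s, t, v, w, x, z}; p there: s:F, t:F, v:F, w:F, x:F, z:T. ✓
w: successors {v, y, z}; p there: v:F, y:F, z:T. ✓
x: successors {t, w, z}; p there: t:F, w:F, z:T. ✓
y: successors {t, u, v, w, y, z}; p there: t:F, u:F, v:F, w:F, y:F, z:T. ✓
z: successors {t, z}; p there: t:F, z:T. ✓
Satisfying worlds: {t, u, v, w, x, y, z}.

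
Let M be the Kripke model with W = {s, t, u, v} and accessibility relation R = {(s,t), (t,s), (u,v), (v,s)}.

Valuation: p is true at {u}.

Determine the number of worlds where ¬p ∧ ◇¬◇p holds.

s: ¬p is T, ◇¬◇p is T. ✓
t: ¬p is T, ◇¬◇p is T. ✓
u: ¬p is F, ◇¬◇p is T. ✗
v: ¬p is T, ◇¬◇p is T. ✓
Satisfying worlds: {s, t, v}.

3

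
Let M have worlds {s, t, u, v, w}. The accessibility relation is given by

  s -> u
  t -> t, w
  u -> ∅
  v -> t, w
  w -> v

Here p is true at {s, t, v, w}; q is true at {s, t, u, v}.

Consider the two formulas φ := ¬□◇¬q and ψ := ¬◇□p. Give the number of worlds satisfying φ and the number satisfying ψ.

3 and 1

For ¬□◇¬q:
s: □◇¬q is F. ✓
t: □◇¬q is F. ✓
u: □◇¬q is T. ✗
v: □◇¬q is F. ✓
w: □◇¬q is T. ✗
— 3 worlds.
For ¬◇□p:
s: ◇□p is T. ✗
t: ◇□p is T. ✗
u: ◇□p is F. ✓
v: ◇□p is T. ✗
w: ◇□p is T. ✗
— 1 world.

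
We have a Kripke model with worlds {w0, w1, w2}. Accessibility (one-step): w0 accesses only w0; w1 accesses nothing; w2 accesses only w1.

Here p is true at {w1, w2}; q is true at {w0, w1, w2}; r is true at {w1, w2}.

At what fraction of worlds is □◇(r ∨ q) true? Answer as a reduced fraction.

w0: successors {w0}; ◇(r ∨ q) there: w0:T. ✓
w1: no successors, so □◇(r ∨ q) holds vacuously. ✓
w2: successors {w1}; ◇(r ∨ q) there: w1:F. ✗
That's 2 of 3 worlds, so 2/3.

2/3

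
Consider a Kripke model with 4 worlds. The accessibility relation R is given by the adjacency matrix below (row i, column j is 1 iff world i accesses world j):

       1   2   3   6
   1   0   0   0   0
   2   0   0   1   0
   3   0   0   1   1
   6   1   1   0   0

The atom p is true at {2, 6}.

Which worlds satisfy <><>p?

{2, 3}

1: no successors, so <><>p fails. ✗
2: successors {3}; <>p there: 3:T. ✓
3: successors {3, 6}; <>p there: 3:T, 6:T. ✓
6: successors {1, 2}; <>p there: 1:F, 2:F. ✗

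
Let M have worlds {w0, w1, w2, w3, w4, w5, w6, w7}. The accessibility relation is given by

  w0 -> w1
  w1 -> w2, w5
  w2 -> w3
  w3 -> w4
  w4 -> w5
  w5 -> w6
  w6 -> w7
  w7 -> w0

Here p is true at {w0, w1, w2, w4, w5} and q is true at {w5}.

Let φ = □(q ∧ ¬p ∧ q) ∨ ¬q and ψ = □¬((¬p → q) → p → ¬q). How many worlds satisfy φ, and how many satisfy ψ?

For □(q ∧ ¬p ∧ q) ∨ ¬q:
w0: □(q ∧ ¬p ∧ q) is F, ¬q is T. ✓
w1: □(q ∧ ¬p ∧ q) is F, ¬q is T. ✓
w2: □(q ∧ ¬p ∧ q) is F, ¬q is T. ✓
w3: □(q ∧ ¬p ∧ q) is F, ¬q is T. ✓
w4: □(q ∧ ¬p ∧ q) is F, ¬q is T. ✓
w5: □(q ∧ ¬p ∧ q) is F, ¬q is F. ✗
w6: □(q ∧ ¬p ∧ q) is F, ¬q is T. ✓
w7: □(q ∧ ¬p ∧ q) is F, ¬q is T. ✓
— 7 worlds.
For □¬((¬p → q) → p → ¬q):
w0: successors {w1}; ¬((¬p → q) → p → ¬q) there: w1:F. ✗
w1: successors {w2, w5}; ¬((¬p → q) → p → ¬q) there: w2:F, w5:T. ✗
w2: successors {w3}; ¬((¬p → q) → p → ¬q) there: w3:F. ✗
w3: successors {w4}; ¬((¬p → q) → p → ¬q) there: w4:F. ✗
w4: successors {w5}; ¬((¬p → q) → p → ¬q) there: w5:T. ✓
w5: successors {w6}; ¬((¬p → q) → p → ¬q) there: w6:F. ✗
w6: successors {w7}; ¬((¬p → q) → p → ¬q) there: w7:F. ✗
w7: successors {w0}; ¬((¬p → q) → p → ¬q) there: w0:F. ✗
— 1 world.

7 and 1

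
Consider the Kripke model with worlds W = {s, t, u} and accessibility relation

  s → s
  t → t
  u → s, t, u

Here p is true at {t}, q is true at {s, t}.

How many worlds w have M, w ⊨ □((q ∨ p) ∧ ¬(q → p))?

s: successors {s}; (q ∨ p) ∧ ¬(q → p) there: s:T. ✓
t: successors {t}; (q ∨ p) ∧ ¬(q → p) there: t:F. ✗
u: successors {s, t, u}; (q ∨ p) ∧ ¬(q → p) there: s:T, t:F, u:F. ✗
Satisfying worlds: {s}.

1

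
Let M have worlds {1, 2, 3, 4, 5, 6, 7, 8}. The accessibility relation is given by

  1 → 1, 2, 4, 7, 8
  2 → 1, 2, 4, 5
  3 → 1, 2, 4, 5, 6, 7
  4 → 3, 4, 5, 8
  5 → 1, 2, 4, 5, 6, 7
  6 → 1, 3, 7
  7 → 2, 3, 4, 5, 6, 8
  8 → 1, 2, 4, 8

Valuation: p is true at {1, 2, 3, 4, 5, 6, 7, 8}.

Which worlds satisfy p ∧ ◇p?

{1, 2, 3, 4, 5, 6, 7, 8}

1: p is T, ◇p is T. ✓
2: p is T, ◇p is T. ✓
3: p is T, ◇p is T. ✓
4: p is T, ◇p is T. ✓
5: p is T, ◇p is T. ✓
6: p is T, ◇p is T. ✓
7: p is T, ◇p is T. ✓
8: p is T, ◇p is T. ✓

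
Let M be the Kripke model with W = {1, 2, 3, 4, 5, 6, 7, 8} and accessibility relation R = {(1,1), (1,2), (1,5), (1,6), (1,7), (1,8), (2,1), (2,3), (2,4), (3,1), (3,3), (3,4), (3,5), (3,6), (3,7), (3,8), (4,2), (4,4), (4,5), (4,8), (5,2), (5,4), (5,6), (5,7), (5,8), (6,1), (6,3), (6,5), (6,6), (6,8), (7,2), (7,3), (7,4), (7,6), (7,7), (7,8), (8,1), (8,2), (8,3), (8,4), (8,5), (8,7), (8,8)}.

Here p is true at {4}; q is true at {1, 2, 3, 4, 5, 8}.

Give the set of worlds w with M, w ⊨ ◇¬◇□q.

{1, 3, 5, 6, 7}

1: successors {1, 2, 5, 6, 7, 8}; ¬◇□q there: 1:F, 2:F, 5:F, 6:T, 7:F, 8:F. ✓
2: successors {1, 3, 4}; ¬◇□q there: 1:F, 3:F, 4:F. ✗
3: successors {1, 3, 4, 5, 6, 7, 8}; ¬◇□q there: 1:F, 3:F, 4:F, 5:F, 6:T, 7:F, 8:F. ✓
4: successors {2, 4, 5, 8}; ¬◇□q there: 2:F, 4:F, 5:F, 8:F. ✗
5: successors {2, 4, 6, 7, 8}; ¬◇□q there: 2:F, 4:F, 6:T, 7:F, 8:F. ✓
6: successors {1, 3, 5, 6, 8}; ¬◇□q there: 1:F, 3:F, 5:F, 6:T, 8:F. ✓
7: successors {2, 3, 4, 6, 7, 8}; ¬◇□q there: 2:F, 3:F, 4:F, 6:T, 7:F, 8:F. ✓
8: successors {1, 2, 3, 4, 5, 7, 8}; ¬◇□q there: 1:F, 2:F, 3:F, 4:F, 5:F, 7:F, 8:F. ✗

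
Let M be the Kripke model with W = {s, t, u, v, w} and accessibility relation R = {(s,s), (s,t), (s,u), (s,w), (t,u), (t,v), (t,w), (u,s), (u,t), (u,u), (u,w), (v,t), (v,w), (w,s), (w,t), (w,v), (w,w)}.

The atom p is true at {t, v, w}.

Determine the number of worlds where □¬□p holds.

3

s: successors {s, t, u, w}; ¬□p there: s:T, t:T, u:T, w:T. ✓
t: successors {u, v, w}; ¬□p there: u:T, v:F, w:T. ✗
u: successors {s, t, u, w}; ¬□p there: s:T, t:T, u:T, w:T. ✓
v: successors {t, w}; ¬□p there: t:T, w:T. ✓
w: successors {s, t, v, w}; ¬□p there: s:T, t:T, v:F, w:T. ✗
Satisfying worlds: {s, u, v}.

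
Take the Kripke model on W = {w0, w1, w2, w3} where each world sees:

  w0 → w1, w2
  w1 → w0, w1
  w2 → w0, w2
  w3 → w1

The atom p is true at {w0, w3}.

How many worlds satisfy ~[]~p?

w0: []~p is T. ✗
w1: []~p is F. ✓
w2: []~p is F. ✓
w3: []~p is T. ✗
Satisfying worlds: {w1, w2}.

2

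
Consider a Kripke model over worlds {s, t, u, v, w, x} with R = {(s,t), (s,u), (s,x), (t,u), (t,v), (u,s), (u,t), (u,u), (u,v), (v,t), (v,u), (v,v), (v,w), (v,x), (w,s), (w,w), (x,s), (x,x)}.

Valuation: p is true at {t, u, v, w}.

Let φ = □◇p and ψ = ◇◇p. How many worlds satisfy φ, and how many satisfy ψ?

For □◇p:
s: successors {t, u, x}; ◇p there: t:T, u:T, x:F. ✗
t: successors {u, v}; ◇p there: u:T, v:T. ✓
u: successors {s, t, u, v}; ◇p there: s:T, t:T, u:T, v:T. ✓
v: successors {t, u, v, w, x}; ◇p there: t:T, u:T, v:T, w:T, x:F. ✗
w: successors {s, w}; ◇p there: s:T, w:T. ✓
x: successors {s, x}; ◇p there: s:T, x:F. ✗
— 3 worlds.
For ◇◇p:
s: successors {t, u, x}; ◇p there: t:T, u:T, x:F. ✓
t: successors {u, v}; ◇p there: u:T, v:T. ✓
u: successors {s, t, u, v}; ◇p there: s:T, t:T, u:T, v:T. ✓
v: successors {t, u, v, w, x}; ◇p there: t:T, u:T, v:T, w:T, x:F. ✓
w: successors {s, w}; ◇p there: s:T, w:T. ✓
x: successors {s, x}; ◇p there: s:T, x:F. ✓
— 6 worlds.

3 and 6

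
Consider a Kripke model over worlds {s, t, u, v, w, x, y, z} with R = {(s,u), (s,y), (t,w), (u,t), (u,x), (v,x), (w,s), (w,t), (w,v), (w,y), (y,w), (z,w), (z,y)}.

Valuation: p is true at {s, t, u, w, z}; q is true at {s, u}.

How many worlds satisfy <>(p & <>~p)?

5

s: successors {u, y}; p & <>~p there: u:T, y:F. ✓
t: successors {w}; p & <>~p there: w:T. ✓
u: successors {t, x}; p & <>~p there: t:F, x:F. ✗
v: successors {x}; p & <>~p there: x:F. ✗
w: successors {s, t, v, y}; p & <>~p there: s:T, t:F, v:F, y:F. ✓
x: no successors, so <>(p & <>~p) fails. ✗
y: successors {w}; p & <>~p there: w:T. ✓
z: successors {w, y}; p & <>~p there: w:T, y:F. ✓
Satisfying worlds: {s, t, w, y, z}.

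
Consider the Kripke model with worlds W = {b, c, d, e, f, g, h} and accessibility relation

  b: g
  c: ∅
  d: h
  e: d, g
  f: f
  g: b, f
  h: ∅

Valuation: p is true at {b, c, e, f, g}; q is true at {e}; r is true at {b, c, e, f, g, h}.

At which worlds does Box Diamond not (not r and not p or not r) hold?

b: successors {g}; Diamond not (not r and not p or not r) there: g:T. ✓
c: no successors, so Box Diamond not (not r and not p or not r) holds vacuously. ✓
d: successors {h}; Diamond not (not r and not p or not r) there: h:F. ✗
e: successors {d, g}; Diamond not (not r and not p or not r) there: d:T, g:T. ✓
f: successors {f}; Diamond not (not r and not p or not r) there: f:T. ✓
g: successors {b, f}; Diamond not (not r and not p or not r) there: b:T, f:T. ✓
h: no successors, so Box Diamond not (not r and not p or not r) holds vacuously. ✓

{b, c, e, f, g, h}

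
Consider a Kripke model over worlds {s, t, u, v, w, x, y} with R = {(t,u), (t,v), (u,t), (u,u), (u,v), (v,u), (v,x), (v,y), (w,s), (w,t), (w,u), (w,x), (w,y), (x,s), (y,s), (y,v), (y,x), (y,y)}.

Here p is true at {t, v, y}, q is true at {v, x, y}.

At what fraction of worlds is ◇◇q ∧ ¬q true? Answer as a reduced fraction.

3/7

s: ◇◇q is F, ¬q is T. ✗
t: ◇◇q is T, ¬q is T. ✓
u: ◇◇q is T, ¬q is T. ✓
v: ◇◇q is T, ¬q is F. ✗
w: ◇◇q is T, ¬q is T. ✓
x: ◇◇q is F, ¬q is F. ✗
y: ◇◇q is T, ¬q is F. ✗
That's 3 of 7 worlds, so 3/7.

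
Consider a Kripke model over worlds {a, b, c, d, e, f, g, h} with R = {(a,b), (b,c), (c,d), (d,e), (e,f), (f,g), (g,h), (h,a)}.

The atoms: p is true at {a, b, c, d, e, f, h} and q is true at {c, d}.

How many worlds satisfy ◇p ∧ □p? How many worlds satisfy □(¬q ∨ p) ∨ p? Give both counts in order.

7 and 8

For ◇p ∧ □p:
a: ◇p is T, □p is T. ✓
b: ◇p is T, □p is T. ✓
c: ◇p is T, □p is T. ✓
d: ◇p is T, □p is T. ✓
e: ◇p is T, □p is T. ✓
f: ◇p is F, □p is F. ✗
g: ◇p is T, □p is T. ✓
h: ◇p is T, □p is T. ✓
— 7 worlds.
For □(¬q ∨ p) ∨ p:
a: □(¬q ∨ p) is T, p is T. ✓
b: □(¬q ∨ p) is T, p is T. ✓
c: □(¬q ∨ p) is T, p is T. ✓
d: □(¬q ∨ p) is T, p is T. ✓
e: □(¬q ∨ p) is T, p is T. ✓
f: □(¬q ∨ p) is T, p is T. ✓
g: □(¬q ∨ p) is T, p is F. ✓
h: □(¬q ∨ p) is T, p is T. ✓
— 8 worlds.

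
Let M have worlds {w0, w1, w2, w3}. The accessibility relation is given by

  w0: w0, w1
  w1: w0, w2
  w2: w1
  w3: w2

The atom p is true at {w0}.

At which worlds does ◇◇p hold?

{w0, w1, w2}

w0: successors {w0, w1}; ◇p there: w0:T, w1:T. ✓
w1: successors {w0, w2}; ◇p there: w0:T, w2:F. ✓
w2: successors {w1}; ◇p there: w1:T. ✓
w3: successors {w2}; ◇p there: w2:F. ✗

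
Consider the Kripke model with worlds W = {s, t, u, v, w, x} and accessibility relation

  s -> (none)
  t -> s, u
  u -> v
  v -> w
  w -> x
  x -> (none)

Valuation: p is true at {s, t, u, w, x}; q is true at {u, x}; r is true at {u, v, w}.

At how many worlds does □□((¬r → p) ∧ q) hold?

4

s: no successors, so □□((¬r → p) ∧ q) holds vacuously. ✓
t: successors {s, u}; □((¬r → p) ∧ q) there: s:T, u:F. ✗
u: successors {v}; □((¬r → p) ∧ q) there: v:F. ✗
v: successors {w}; □((¬r → p) ∧ q) there: w:T. ✓
w: successors {x}; □((¬r → p) ∧ q) there: x:T. ✓
x: no successors, so □□((¬r → p) ∧ q) holds vacuously. ✓
Satisfying worlds: {s, v, w, x}.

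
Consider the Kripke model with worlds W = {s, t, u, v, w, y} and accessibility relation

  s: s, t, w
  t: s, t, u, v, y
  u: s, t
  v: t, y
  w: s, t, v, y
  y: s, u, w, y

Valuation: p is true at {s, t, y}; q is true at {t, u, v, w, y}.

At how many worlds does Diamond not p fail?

2

s: successors {s, t, w}; not p there: s:F, t:F, w:T. ✓
t: successors {s, t, u, v, y}; not p there: s:F, t:F, u:T, v:T, y:F. ✓
u: successors {s, t}; not p there: s:F, t:F. ✗
v: successors {t, y}; not p there: t:F, y:F. ✗
w: successors {s, t, v, y}; not p there: s:F, t:F, v:T, y:F. ✓
y: successors {s, u, w, y}; not p there: s:F, u:T, w:T, y:F. ✓
Satisfying worlds: {s, t, w, y}.
So Diamond not p fails at the other 2 worlds.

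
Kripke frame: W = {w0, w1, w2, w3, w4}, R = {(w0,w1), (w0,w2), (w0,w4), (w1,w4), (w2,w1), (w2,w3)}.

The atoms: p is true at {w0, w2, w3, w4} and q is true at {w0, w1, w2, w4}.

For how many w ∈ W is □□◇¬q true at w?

3

w0: successors {w1, w2, w4}; □◇¬q there: w1:F, w2:F, w4:T. ✗
w1: successors {w4}; □◇¬q there: w4:T. ✓
w2: successors {w1, w3}; □◇¬q there: w1:F, w3:T. ✗
w3: no successors, so □□◇¬q holds vacuously. ✓
w4: no successors, so □□◇¬q holds vacuously. ✓
Satisfying worlds: {w1, w3, w4}.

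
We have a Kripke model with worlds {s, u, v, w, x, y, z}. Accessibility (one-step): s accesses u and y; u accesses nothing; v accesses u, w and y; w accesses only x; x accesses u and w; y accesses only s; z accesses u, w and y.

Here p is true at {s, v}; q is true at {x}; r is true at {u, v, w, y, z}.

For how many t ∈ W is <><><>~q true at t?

5

s: successors {u, y}; <><>~q there: u:F, y:T. ✓
u: no successors, so <><><>~q fails. ✗
v: successors {u, w, y}; <><>~q there: u:F, w:T, y:T. ✓
w: successors {x}; <><>~q there: x:F. ✗
x: successors {u, w}; <><>~q there: u:F, w:T. ✓
y: successors {s}; <><>~q there: s:T. ✓
z: successors {u, w, y}; <><>~q there: u:F, w:T, y:T. ✓
Satisfying worlds: {s, v, x, y, z}.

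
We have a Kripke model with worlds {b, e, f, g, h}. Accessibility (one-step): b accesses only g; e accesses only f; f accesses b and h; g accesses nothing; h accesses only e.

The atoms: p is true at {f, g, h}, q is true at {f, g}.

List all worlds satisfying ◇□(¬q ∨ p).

b: successors {g}; □(¬q ∨ p) there: g:T. ✓
e: successors {f}; □(¬q ∨ p) there: f:T. ✓
f: successors {b, h}; □(¬q ∨ p) there: b:T, h:T. ✓
g: no successors, so ◇□(¬q ∨ p) fails. ✗
h: successors {e}; □(¬q ∨ p) there: e:T. ✓

{b, e, f, h}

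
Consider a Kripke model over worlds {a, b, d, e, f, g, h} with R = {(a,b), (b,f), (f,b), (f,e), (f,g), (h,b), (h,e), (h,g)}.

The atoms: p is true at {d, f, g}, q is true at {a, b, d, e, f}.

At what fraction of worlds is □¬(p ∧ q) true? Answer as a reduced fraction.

a: successors {b}; ¬(p ∧ q) there: b:T. ✓
b: successors {f}; ¬(p ∧ q) there: f:F. ✗
d: no successors, so □¬(p ∧ q) holds vacuously. ✓
e: no successors, so □¬(p ∧ q) holds vacuously. ✓
f: successors {b, e, g}; ¬(p ∧ q) there: b:T, e:T, g:T. ✓
g: no successors, so □¬(p ∧ q) holds vacuously. ✓
h: successors {b, e, g}; ¬(p ∧ q) there: b:T, e:T, g:T. ✓
That's 6 of 7 worlds, so 6/7.

6/7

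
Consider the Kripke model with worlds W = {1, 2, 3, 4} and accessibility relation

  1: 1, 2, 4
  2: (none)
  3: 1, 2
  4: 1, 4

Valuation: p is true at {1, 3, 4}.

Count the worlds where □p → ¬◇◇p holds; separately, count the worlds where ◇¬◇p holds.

For □p → ¬◇◇p:
1: □p is F, ¬◇◇p is F. ✓
2: □p is T, ¬◇◇p is T. ✓
3: □p is F, ¬◇◇p is F. ✓
4: □p is T, ¬◇◇p is F. ✗
— 3 worlds.
For ◇¬◇p:
1: successors {1, 2, 4}; ¬◇p there: 1:F, 2:T, 4:F. ✓
2: no successors, so ◇¬◇p fails. ✗
3: successors {1, 2}; ¬◇p there: 1:F, 2:T. ✓
4: successors {1, 4}; ¬◇p there: 1:F, 4:F. ✗
— 2 worlds.

3 and 2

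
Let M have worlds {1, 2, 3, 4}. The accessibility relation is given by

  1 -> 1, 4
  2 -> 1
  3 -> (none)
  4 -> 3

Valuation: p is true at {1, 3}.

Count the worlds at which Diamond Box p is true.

2

1: successors {1, 4}; Box p there: 1:F, 4:T. ✓
2: successors {1}; Box p there: 1:F. ✗
3: no successors, so Diamond Box p fails. ✗
4: successors {3}; Box p there: 3:T. ✓
Satisfying worlds: {1, 4}.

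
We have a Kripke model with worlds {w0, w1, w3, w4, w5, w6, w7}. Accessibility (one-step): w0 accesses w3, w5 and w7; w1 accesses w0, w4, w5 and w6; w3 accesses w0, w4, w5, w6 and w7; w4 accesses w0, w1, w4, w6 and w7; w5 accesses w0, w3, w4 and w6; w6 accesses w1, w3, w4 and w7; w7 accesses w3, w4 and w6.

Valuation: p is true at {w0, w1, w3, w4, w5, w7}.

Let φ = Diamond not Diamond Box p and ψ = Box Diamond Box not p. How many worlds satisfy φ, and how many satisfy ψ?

5 and 0

For Diamond not Diamond Box p:
w0: successors {w3, w5, w7}; not Diamond Box p there: w3:F, w5:F, w7:F. ✗
w1: successors {w0, w4, w5, w6}; not Diamond Box p there: w0:T, w4:F, w5:F, w6:T. ✓
w3: successors {w0, w4, w5, w6, w7}; not Diamond Box p there: w0:T, w4:F, w5:F, w6:T, w7:F. ✓
w4: successors {w0, w1, w4, w6, w7}; not Diamond Box p there: w0:T, w1:F, w4:F, w6:T, w7:F. ✓
w5: successors {w0, w3, w4, w6}; not Diamond Box p there: w0:T, w3:F, w4:F, w6:T. ✓
w6: successors {w1, w3, w4, w7}; not Diamond Box p there: w1:F, w3:F, w4:F, w7:F. ✗
w7: successors {w3, w4, w6}; not Diamond Box p there: w3:F, w4:F, w6:T. ✓
— 5 worlds.
For Box Diamond Box not p:
w0: successors {w3, w5, w7}; Diamond Box not p there: w3:F, w5:F, w7:F. ✗
w1: successors {w0, w4, w5, w6}; Diamond Box not p there: w0:F, w4:F, w5:F, w6:F. ✗
w3: successors {w0, w4, w5, w6, w7}; Diamond Box not p there: w0:F, w4:F, w5:F, w6:F, w7:F. ✗
w4: successors {w0, w1, w4, w6, w7}; Diamond Box not p there: w0:F, w1:F, w4:F, w6:F, w7:F. ✗
w5: successors {w0, w3, w4, w6}; Diamond Box not p there: w0:F, w3:F, w4:F, w6:F. ✗
w6: successors {w1, w3, w4, w7}; Diamond Box not p there: w1:F, w3:F, w4:F, w7:F. ✗
w7: successors {w3, w4, w6}; Diamond Box not p there: w3:F, w4:F, w6:F. ✗
— 0 worlds.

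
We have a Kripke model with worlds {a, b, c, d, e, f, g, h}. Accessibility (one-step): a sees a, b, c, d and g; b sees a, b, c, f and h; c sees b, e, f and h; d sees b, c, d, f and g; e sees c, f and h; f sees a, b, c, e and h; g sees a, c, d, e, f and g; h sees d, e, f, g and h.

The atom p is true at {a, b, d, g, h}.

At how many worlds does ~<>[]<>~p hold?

a: <>[]<>~p is T. ✗
b: <>[]<>~p is T. ✗
c: <>[]<>~p is T. ✗
d: <>[]<>~p is T. ✗
e: <>[]<>~p is T. ✗
f: <>[]<>~p is T. ✗
g: <>[]<>~p is T. ✗
h: <>[]<>~p is T. ✗
Satisfying worlds: ∅.

0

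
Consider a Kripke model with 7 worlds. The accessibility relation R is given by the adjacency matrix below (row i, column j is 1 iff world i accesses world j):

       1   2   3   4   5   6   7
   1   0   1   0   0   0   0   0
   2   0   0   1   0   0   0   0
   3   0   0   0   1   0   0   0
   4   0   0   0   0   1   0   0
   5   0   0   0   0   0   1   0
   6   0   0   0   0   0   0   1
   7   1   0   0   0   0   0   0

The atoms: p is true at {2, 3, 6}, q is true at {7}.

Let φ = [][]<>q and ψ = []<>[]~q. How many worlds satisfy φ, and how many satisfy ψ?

For [][]<>q:
1: successors {2}; []<>q there: 2:F. ✗
2: successors {3}; []<>q there: 3:F. ✗
3: successors {4}; []<>q there: 4:F. ✗
4: successors {5}; []<>q there: 5:T. ✓
5: successors {6}; []<>q there: 6:F. ✗
6: successors {7}; []<>q there: 7:F. ✗
7: successors {1}; []<>q there: 1:F. ✗
— 1 world.
For []<>[]~q:
1: successors {2}; <>[]~q there: 2:T. ✓
2: successors {3}; <>[]~q there: 3:T. ✓
3: successors {4}; <>[]~q there: 4:T. ✓
4: successors {5}; <>[]~q there: 5:F. ✗
5: successors {6}; <>[]~q there: 6:T. ✓
6: successors {7}; <>[]~q there: 7:T. ✓
7: successors {1}; <>[]~q there: 1:T. ✓
— 6 worlds.

1 and 6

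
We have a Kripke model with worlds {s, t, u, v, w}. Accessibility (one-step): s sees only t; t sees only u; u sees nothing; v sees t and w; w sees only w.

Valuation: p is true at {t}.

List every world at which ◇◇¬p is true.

{s, v, w}

s: successors {t}; ◇¬p there: t:T. ✓
t: successors {u}; ◇¬p there: u:F. ✗
u: no successors, so ◇◇¬p fails. ✗
v: successors {t, w}; ◇¬p there: t:T, w:T. ✓
w: successors {w}; ◇¬p there: w:T. ✓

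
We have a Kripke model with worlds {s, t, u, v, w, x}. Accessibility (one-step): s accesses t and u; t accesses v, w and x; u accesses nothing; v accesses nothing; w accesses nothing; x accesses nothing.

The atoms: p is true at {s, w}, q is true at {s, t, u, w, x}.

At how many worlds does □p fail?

s: successors {t, u}; p there: t:F, u:F. ✗
t: successors {v, w, x}; p there: v:F, w:T, x:F. ✗
u: no successors, so □p holds vacuously. ✓
v: no successors, so □p holds vacuously. ✓
w: no successors, so □p holds vacuously. ✓
x: no successors, so □p holds vacuously. ✓
Satisfying worlds: {u, v, w, x}.
So □p fails at the other 2 worlds.

2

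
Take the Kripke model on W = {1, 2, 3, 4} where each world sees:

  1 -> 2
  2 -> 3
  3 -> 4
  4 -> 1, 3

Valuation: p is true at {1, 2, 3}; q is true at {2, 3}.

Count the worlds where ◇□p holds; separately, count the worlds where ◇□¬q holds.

3 and 2

For ◇□p:
1: successors {2}; □p there: 2:T. ✓
2: successors {3}; □p there: 3:F. ✗
3: successors {4}; □p there: 4:T. ✓
4: successors {1, 3}; □p there: 1:T, 3:F. ✓
— 3 worlds.
For ◇□¬q:
1: successors {2}; □¬q there: 2:F. ✗
2: successors {3}; □¬q there: 3:T. ✓
3: successors {4}; □¬q there: 4:F. ✗
4: successors {1, 3}; □¬q there: 1:F, 3:T. ✓
— 2 worlds.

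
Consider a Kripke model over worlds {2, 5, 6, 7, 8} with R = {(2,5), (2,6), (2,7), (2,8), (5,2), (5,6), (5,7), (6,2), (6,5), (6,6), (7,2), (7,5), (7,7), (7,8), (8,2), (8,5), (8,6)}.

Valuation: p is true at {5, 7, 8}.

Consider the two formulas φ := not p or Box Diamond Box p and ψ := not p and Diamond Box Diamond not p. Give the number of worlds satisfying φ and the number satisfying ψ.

For not p or Box Diamond Box p:
2: not p is T, Box Diamond Box p is F. ✓
5: not p is F, Box Diamond Box p is F. ✗
6: not p is T, Box Diamond Box p is F. ✓
7: not p is F, Box Diamond Box p is F. ✗
8: not p is F, Box Diamond Box p is F. ✗
— 2 worlds.
For not p and Diamond Box Diamond not p:
2: not p is T, Diamond Box Diamond not p is T. ✓
5: not p is F, Diamond Box Diamond not p is T. ✗
6: not p is T, Diamond Box Diamond not p is T. ✓
7: not p is F, Diamond Box Diamond not p is T. ✗
8: not p is F, Diamond Box Diamond not p is T. ✗
— 2 worlds.

2 and 2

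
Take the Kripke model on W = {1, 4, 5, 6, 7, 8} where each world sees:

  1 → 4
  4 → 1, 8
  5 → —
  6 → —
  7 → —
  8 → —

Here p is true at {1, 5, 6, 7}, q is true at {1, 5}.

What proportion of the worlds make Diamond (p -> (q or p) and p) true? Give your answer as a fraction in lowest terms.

1/3

1: successors {4}; p -> (q or p) and p there: 4:T. ✓
4: successors {1, 8}; p -> (q or p) and p there: 1:T, 8:T. ✓
5: no successors, so Diamond (p -> (q or p) and p) fails. ✗
6: no successors, so Diamond (p -> (q or p) and p) fails. ✗
7: no successors, so Diamond (p -> (q or p) and p) fails. ✗
8: no successors, so Diamond (p -> (q or p) and p) fails. ✗
That's 2 of 6 worlds, so 2/6 = 1/3.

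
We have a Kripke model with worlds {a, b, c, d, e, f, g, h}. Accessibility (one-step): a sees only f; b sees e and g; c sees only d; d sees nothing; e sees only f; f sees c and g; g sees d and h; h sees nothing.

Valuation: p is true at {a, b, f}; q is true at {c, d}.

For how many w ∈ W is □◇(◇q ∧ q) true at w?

a: successors {f}; ◇(◇q ∧ q) there: f:T. ✓
b: successors {e, g}; ◇(◇q ∧ q) there: e:F, g:F. ✗
c: successors {d}; ◇(◇q ∧ q) there: d:F. ✗
d: no successors, so □◇(◇q ∧ q) holds vacuously. ✓
e: successors {f}; ◇(◇q ∧ q) there: f:T. ✓
f: successors {c, g}; ◇(◇q ∧ q) there: c:F, g:F. ✗
g: successors {d, h}; ◇(◇q ∧ q) there: d:F, h:F. ✗
h: no successors, so □◇(◇q ∧ q) holds vacuously. ✓
Satisfying worlds: {a, d, e, h}.

4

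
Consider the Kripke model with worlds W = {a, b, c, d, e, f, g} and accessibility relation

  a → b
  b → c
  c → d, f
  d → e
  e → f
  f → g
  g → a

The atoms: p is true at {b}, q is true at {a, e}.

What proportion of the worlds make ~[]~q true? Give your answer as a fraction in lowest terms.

a: []~q is T. ✗
b: []~q is T. ✗
c: []~q is T. ✗
d: []~q is F. ✓
e: []~q is T. ✗
f: []~q is T. ✗
g: []~q is F. ✓
That's 2 of 7 worlds, so 2/7.

2/7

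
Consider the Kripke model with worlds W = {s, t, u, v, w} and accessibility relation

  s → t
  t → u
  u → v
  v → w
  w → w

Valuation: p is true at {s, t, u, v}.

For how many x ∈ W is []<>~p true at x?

s: successors {t}; <>~p there: t:F. ✗
t: successors {u}; <>~p there: u:F. ✗
u: successors {v}; <>~p there: v:T. ✓
v: successors {w}; <>~p there: w:T. ✓
w: successors {w}; <>~p there: w:T. ✓
Satisfying worlds: {u, v, w}.

3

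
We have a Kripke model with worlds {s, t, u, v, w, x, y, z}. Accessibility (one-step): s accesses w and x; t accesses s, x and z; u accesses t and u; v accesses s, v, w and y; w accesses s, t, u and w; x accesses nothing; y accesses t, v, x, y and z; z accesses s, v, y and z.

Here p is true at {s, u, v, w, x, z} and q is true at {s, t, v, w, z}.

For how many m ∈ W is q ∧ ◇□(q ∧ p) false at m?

6

s: q is T, ◇□(q ∧ p) is T. ✓
t: q is T, ◇□(q ∧ p) is T. ✓
u: q is F, ◇□(q ∧ p) is F. ✗
v: q is T, ◇□(q ∧ p) is F. ✗
w: q is T, ◇□(q ∧ p) is F. ✗
x: q is F, ◇□(q ∧ p) is F. ✗
y: q is F, ◇□(q ∧ p) is T. ✗
z: q is T, ◇□(q ∧ p) is F. ✗
Satisfying worlds: {s, t}.
So q ∧ ◇□(q ∧ p) fails at the other 6 worlds.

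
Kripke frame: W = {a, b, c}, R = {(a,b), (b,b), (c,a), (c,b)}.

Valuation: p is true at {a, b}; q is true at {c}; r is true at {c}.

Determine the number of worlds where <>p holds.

3

a: successors {b}; p there: b:T. ✓
b: successors {b}; p there: b:T. ✓
c: successors {a, b}; p there: a:T, b:T. ✓
Satisfying worlds: {a, b, c}.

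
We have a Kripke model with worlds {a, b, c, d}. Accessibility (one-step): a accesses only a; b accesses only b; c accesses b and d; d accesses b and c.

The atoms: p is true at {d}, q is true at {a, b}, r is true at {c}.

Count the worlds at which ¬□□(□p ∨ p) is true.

4

a: □□(□p ∨ p) is F. ✓
b: □□(□p ∨ p) is F. ✓
c: □□(□p ∨ p) is F. ✓
d: □□(□p ∨ p) is F. ✓
Satisfying worlds: {a, b, c, d}.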